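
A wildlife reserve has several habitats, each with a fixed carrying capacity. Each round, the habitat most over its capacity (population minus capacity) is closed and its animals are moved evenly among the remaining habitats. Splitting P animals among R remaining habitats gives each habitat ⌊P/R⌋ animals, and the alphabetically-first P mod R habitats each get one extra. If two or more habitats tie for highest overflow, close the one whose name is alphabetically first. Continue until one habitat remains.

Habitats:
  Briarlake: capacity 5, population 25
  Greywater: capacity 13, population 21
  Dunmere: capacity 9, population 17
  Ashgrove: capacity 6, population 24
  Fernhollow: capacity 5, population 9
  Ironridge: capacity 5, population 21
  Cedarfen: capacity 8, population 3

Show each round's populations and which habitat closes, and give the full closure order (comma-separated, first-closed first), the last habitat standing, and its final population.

Closure order: Briarlake, Ashgrove, Ironridge, Dunmere, Greywater, Fernhollow
Last habitat: Cedarfen with 120 animals

Round 1: Ashgrove=24 Briarlake=25 Cedarfen=3 Dunmere=17 Fernhollow=9 Greywater=21 Ironridge=21 → close Briarlake (overflow 20)
  25÷6 = 4 each, +1 to first 1
Round 2: Ashgrove=29 Cedarfen=7 Dunmere=21 Fernhollow=13 Greywater=25 Ironridge=25 → close Ashgrove (overflow 23)
  29÷5 = 5 each, +1 to first 4
Round 3: Cedarfen=13 Dunmere=27 Fernhollow=19 Greywater=31 Ironridge=30 → close Ironridge (overflow 25)
  30÷4 = 7 each, +1 to first 2
Round 4: Cedarfen=21 Dunmere=35 Fernhollow=26 Greywater=38 → close Dunmere (overflow 26)
  35÷3 = 11 each, +1 to first 2
Round 5: Cedarfen=33 Fernhollow=38 Greywater=49 → close Greywater (overflow 36)
  49÷2 = 24 each, +1 to first 1
Round 6: Cedarfen=58 Fernhollow=62 → close Fernhollow (overflow 57)
  62÷1 = 62 each, +1 to first 0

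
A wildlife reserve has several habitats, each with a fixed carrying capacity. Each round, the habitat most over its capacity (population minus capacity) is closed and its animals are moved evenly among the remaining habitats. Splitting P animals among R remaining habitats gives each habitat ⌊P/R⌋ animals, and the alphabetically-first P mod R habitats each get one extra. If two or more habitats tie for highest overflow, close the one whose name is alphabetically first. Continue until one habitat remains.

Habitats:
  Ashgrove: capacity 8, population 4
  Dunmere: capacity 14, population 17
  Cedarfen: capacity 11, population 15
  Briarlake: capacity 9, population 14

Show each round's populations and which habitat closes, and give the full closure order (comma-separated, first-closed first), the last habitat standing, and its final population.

Closure order: Briarlake, Cedarfen, Dunmere
Last habitat: Ashgrove with 50 animals

Round 1: Ashgrove=4 Briarlake=14 Cedarfen=15 Dunmere=17 → close Briarlake (overflow 5)
  14÷3 = 4 each, +1 to first 2
Round 2: Ashgrove=9 Cedarfen=20 Dunmere=21 → close Cedarfen (overflow 9)
  20÷2 = 10 each, +1 to first 0
Round 3: Ashgrove=19 Dunmere=31 → close Dunmere (overflow 17)
  31÷1 = 31 each, +1 to first 0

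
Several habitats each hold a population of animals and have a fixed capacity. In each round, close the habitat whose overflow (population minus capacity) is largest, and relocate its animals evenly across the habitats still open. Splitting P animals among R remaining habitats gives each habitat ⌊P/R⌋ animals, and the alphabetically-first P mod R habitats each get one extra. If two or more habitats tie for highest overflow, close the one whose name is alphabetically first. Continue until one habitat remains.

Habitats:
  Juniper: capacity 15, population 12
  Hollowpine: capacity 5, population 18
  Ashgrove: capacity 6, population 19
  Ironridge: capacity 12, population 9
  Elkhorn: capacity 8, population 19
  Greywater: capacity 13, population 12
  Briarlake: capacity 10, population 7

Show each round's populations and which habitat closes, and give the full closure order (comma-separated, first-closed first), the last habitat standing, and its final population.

Round 1: Ashgrove=19 Briarlake=7 Elkhorn=19 Greywater=12 Hollowpine=18 Ironridge=9 Juniper=12 → close Ashgrove (overflow 13)
  19÷6 = 3 each, +1 to first 1
Round 2: Briarlake=11 Elkhorn=22 Greywater=15 Hollowpine=21 Ironridge=12 Juniper=15 → close Hollowpine (overflow 16)
  21÷5 = 4 each, +1 to first 1
Round 3: Briarlake=16 Elkhorn=26 Greywater=19 Ironridge=16 Juniper=19 → close Elkhorn (overflow 18)
  26÷4 = 6 each, +1 to first 2
Round 4: Briarlake=23 Greywater=26 Ironridge=22 Juniper=25 → close Briarlake (overflow 13)
  23÷3 = 7 each, +1 to first 2
Round 5: Greywater=34 Ironridge=30 Juniper=32 → close Greywater (overflow 21)
  34÷2 = 17 each, +1 to first 0
Round 6: Ironridge=47 Juniper=49 → close Ironridge (overflow 35)
  47÷1 = 47 each, +1 to first 0

Closure order: Ashgrove, Hollowpine, Elkhorn, Briarlake, Greywater, Ironridge
Last habitat: Juniper with 96 animals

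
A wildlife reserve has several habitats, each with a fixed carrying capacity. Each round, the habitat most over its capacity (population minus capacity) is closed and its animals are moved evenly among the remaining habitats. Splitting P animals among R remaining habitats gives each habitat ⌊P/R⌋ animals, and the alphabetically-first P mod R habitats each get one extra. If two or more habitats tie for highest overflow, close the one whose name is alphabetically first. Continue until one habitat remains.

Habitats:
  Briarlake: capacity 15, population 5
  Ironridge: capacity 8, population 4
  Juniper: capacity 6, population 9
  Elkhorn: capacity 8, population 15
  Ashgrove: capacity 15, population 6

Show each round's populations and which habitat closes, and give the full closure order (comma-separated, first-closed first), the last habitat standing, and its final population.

Closure order: Elkhorn, Juniper, Ironridge, Ashgrove
Last habitat: Briarlake with 39 animals

Round 1: Ashgrove=6 Briarlake=5 Elkhorn=15 Ironridge=4 Juniper=9 → close Elkhorn (overflow 7)
  15÷4 = 3 each, +1 to first 3
Round 2: Ashgrove=10 Briarlake=9 Ironridge=8 Juniper=12 → close Juniper (overflow 6)
  12÷3 = 4 each, +1 to first 0
Round 3: Ashgrove=14 Briarlake=13 Ironridge=12 → close Ironridge (overflow 4)
  12÷2 = 6 each, +1 to first 0
Round 4: Ashgrove=20 Briarlake=19 → close Ashgrove (overflow 5)
  20÷1 = 20 each, +1 to first 0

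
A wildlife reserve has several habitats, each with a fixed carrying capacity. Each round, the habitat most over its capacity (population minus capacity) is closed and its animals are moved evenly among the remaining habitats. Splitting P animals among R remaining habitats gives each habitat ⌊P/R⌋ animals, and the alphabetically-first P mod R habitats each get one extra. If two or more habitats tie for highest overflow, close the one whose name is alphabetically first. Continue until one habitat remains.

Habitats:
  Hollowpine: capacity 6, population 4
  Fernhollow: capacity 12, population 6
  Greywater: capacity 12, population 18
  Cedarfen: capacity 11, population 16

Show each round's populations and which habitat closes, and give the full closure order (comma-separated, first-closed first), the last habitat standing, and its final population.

Closure order: Greywater, Cedarfen, Hollowpine
Last habitat: Fernhollow with 44 animals

Round 1: Cedarfen=16 Fernhollow=6 Greywater=18 Hollowpine=4 → close Greywater (overflow 6)
  18÷3 = 6 each, +1 to first 0
Round 2: Cedarfen=22 Fernhollow=12 Hollowpine=10 → close Cedarfen (overflow 11)
  22÷2 = 11 each, +1 to first 0
Round 3: Fernhollow=23 Hollowpine=21 → close Hollowpine (overflow 15)
  21÷1 = 21 each, +1 to first 0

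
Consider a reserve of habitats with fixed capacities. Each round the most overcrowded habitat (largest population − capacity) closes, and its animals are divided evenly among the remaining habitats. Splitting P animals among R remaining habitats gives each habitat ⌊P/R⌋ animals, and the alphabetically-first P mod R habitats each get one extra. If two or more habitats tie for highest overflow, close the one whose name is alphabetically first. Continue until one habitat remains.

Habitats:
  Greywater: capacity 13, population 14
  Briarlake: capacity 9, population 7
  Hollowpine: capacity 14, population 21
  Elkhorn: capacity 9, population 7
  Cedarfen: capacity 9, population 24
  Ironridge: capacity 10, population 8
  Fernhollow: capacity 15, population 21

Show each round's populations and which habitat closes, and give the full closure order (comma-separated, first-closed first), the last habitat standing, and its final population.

Closure order: Cedarfen, Hollowpine, Fernhollow, Greywater, Briarlake, Elkhorn
Last habitat: Ironridge with 102 animals

Round 1: Briarlake=7 Cedarfen=24 Elkhorn=7 Fernhollow=21 Greywater=14 Hollowpine=21 Ironridge=8 → close Cedarfen (overflow 15)
  24÷6 = 4 each, +1 to first 0
Round 2: Briarlake=11 Elkhorn=11 Fernhollow=25 Greywater=18 Hollowpine=25 Ironridge=12 → close Hollowpine (overflow 11)
  25÷5 = 5 each, +1 to first 0
Round 3: Briarlake=16 Elkhorn=16 Fernhollow=30 Greywater=23 Ironridge=17 → close Fernhollow (overflow 15)
  30÷4 = 7 each, +1 to first 2
Round 4: Briarlake=24 Elkhorn=24 Greywater=30 Ironridge=24 → close Greywater (overflow 17)
  30÷3 = 10 each, +1 to first 0
Round 5: Briarlake=34 Elkhorn=34 Ironridge=34 → close Briarlake (overflow 25)
  34÷2 = 17 each, +1 to first 0
Round 6: Elkhorn=51 Ironridge=51 → close Elkhorn (overflow 42)
  51÷1 = 51 each, +1 to first 0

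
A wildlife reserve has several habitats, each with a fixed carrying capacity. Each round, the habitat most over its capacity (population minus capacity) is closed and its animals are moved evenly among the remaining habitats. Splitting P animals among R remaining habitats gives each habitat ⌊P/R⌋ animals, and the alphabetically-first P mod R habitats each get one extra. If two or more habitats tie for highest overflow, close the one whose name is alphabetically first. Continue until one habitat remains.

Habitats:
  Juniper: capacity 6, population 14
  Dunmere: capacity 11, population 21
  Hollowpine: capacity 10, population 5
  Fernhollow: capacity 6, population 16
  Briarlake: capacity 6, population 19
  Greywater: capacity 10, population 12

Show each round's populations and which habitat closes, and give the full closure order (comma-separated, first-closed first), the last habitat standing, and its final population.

Closure order: Briarlake, Dunmere, Fernhollow, Juniper, Greywater
Last habitat: Hollowpine with 87 animals

Round 1: Briarlake=19 Dunmere=21 Fernhollow=16 Greywater=12 Hollowpine=5 Juniper=14 → close Briarlake (overflow 13)
  19÷5 = 3 each, +1 to first 4
Round 2: Dunmere=25 Fernhollow=20 Greywater=16 Hollowpine=9 Juniper=17 → close Dunmere (overflow 14)
  25÷4 = 6 each, +1 to first 1
Round 3: Fernhollow=27 Greywater=22 Hollowpine=15 Juniper=23 → close Fernhollow (overflow 21)
  27÷3 = 9 each, +1 to first 0
Round 4: Greywater=31 Hollowpine=24 Juniper=32 → close Juniper (overflow 26)
  32÷2 = 16 each, +1 to first 0
Round 5: Greywater=47 Hollowpine=40 → close Greywater (overflow 37)
  47÷1 = 47 each, +1 to first 0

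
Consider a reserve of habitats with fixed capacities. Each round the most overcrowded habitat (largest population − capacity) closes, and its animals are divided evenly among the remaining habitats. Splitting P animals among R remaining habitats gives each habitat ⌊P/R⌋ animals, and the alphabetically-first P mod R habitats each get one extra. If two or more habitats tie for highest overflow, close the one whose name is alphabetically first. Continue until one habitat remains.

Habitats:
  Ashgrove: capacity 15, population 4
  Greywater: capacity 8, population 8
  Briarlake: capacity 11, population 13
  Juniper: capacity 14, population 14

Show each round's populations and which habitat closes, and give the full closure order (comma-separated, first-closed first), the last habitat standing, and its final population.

Round 1: Ashgrove=4 Briarlake=13 Greywater=8 Juniper=14 → close Briarlake (overflow 2)
  13÷3 = 4 each, +1 to first 1
Round 2: Ashgrove=9 Greywater=12 Juniper=18 → close Greywater (overflow 4)
  12÷2 = 6 each, +1 to first 0
Round 3: Ashgrove=15 Juniper=24 → close Juniper (overflow 10)
  24÷1 = 24 each, +1 to first 0

Closure order: Briarlake, Greywater, Juniper
Last habitat: Ashgrove with 39 animals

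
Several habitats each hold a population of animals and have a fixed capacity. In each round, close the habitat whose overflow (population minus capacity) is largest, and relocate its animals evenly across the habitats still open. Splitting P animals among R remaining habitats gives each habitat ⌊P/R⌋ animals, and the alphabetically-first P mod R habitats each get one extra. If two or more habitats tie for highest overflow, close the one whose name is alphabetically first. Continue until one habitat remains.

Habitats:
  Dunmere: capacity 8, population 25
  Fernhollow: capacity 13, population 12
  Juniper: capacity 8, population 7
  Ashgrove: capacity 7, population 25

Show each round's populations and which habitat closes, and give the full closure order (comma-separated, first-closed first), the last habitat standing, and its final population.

Closure order: Ashgrove, Dunmere, Fernhollow
Last habitat: Juniper with 69 animals

Round 1: Ashgrove=25 Dunmere=25 Fernhollow=12 Juniper=7 → close Ashgrove (overflow 18)
  25÷3 = 8 each, +1 to first 1
Round 2: Dunmere=34 Fernhollow=20 Juniper=15 → close Dunmere (overflow 26)
  34÷2 = 17 each, +1 to first 0
Round 3: Fernhollow=37 Juniper=32 → close Fernhollow (overflow 24)
  37÷1 = 37 each, +1 to first 0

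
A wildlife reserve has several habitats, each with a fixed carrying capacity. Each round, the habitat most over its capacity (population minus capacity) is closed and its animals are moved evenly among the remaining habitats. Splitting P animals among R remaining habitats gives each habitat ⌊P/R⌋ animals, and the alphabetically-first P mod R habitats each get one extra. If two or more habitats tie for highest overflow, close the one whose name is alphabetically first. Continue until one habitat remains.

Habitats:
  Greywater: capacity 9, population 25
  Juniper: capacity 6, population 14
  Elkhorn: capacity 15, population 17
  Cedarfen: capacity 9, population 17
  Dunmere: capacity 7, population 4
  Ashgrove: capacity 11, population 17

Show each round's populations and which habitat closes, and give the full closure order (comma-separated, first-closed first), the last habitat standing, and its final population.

Closure order: Greywater, Cedarfen, Juniper, Ashgrove, Elkhorn
Last habitat: Dunmere with 94 animals

Round 1: Ashgrove=17 Cedarfen=17 Dunmere=4 Elkhorn=17 Greywater=25 Juniper=14 → close Greywater (overflow 16)
  25÷5 = 5 each, +1 to first 0
Round 2: Ashgrove=22 Cedarfen=22 Dunmere=9 Elkhorn=22 Juniper=19 → close Cedarfen (overflow 13)
  22÷4 = 5 each, +1 to first 2
Round 3: Ashgrove=28 Dunmere=15 Elkhorn=27 Juniper=24 → close Juniper (overflow 18)
  24÷3 = 8 each, +1 to first 0
Round 4: Ashgrove=36 Dunmere=23 Elkhorn=35 → close Ashgrove (overflow 25)
  36÷2 = 18 each, +1 to first 0
Round 5: Dunmere=41 Elkhorn=53 → close Elkhorn (overflow 38)
  53÷1 = 53 each, +1 to first 0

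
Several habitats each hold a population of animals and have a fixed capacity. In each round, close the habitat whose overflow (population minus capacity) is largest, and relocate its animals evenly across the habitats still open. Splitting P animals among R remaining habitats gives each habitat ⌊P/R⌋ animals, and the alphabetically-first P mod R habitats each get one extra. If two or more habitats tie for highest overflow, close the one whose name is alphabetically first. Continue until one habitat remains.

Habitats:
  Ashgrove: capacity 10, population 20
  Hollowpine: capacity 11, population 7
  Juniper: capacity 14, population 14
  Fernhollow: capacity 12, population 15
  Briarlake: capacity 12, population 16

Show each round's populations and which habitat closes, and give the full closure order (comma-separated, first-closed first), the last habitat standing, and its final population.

Round 1: Ashgrove=20 Briarlake=16 Fernhollow=15 Hollowpine=7 Juniper=14 → close Ashgrove (overflow 10)
  20÷4 = 5 each, +1 to first 0
Round 2: Briarlake=21 Fernhollow=20 Hollowpine=12 Juniper=19 → close Briarlake (overflow 9)
  21÷3 = 7 each, +1 to first 0
Round 3: Fernhollow=27 Hollowpine=19 Juniper=26 → close Fernhollow (overflow 15)
  27÷2 = 13 each, +1 to first 1
Round 4: Hollowpine=33 Juniper=39 → close Juniper (overflow 25)
  39÷1 = 39 each, +1 to first 0

Closure order: Ashgrove, Briarlake, Fernhollow, Juniper
Last habitat: Hollowpine with 72 animals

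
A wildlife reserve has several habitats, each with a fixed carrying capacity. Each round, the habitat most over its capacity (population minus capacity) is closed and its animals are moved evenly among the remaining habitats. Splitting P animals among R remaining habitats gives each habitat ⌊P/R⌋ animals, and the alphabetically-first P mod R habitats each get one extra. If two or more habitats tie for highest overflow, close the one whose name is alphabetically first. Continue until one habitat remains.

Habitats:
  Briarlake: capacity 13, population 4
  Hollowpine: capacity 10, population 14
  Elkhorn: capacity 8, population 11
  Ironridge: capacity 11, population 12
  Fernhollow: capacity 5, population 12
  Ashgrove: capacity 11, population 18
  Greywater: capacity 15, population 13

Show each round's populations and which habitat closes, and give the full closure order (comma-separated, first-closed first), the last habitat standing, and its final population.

Closure order: Ashgrove, Fernhollow, Hollowpine, Elkhorn, Ironridge, Greywater
Last habitat: Briarlake with 84 animals

Round 1: Ashgrove=18 Briarlake=4 Elkhorn=11 Fernhollow=12 Greywater=13 Hollowpine=14 Ironridge=12 → close Ashgrove (overflow 7)
  18÷6 = 3 each, +1 to first 0
Round 2: Briarlake=7 Elkhorn=14 Fernhollow=15 Greywater=16 Hollowpine=17 Ironridge=15 → close Fernhollow (overflow 10)
  15÷5 = 3 each, +1 to first 0
Round 3: Briarlake=10 Elkhorn=17 Greywater=19 Hollowpine=20 Ironridge=18 → close Hollowpine (overflow 10)
  20÷4 = 5 each, +1 to first 0
Round 4: Briarlake=15 Elkhorn=22 Greywater=24 Ironridge=23 → close Elkhorn (overflow 14)
  22÷3 = 7 each, +1 to first 1
Round 5: Briarlake=23 Greywater=31 Ironridge=30 → close Ironridge (overflow 19)
  30÷2 = 15 each, +1 to first 0
Round 6: Briarlake=38 Greywater=46 → close Greywater (overflow 31)
  46÷1 = 46 each, +1 to first 0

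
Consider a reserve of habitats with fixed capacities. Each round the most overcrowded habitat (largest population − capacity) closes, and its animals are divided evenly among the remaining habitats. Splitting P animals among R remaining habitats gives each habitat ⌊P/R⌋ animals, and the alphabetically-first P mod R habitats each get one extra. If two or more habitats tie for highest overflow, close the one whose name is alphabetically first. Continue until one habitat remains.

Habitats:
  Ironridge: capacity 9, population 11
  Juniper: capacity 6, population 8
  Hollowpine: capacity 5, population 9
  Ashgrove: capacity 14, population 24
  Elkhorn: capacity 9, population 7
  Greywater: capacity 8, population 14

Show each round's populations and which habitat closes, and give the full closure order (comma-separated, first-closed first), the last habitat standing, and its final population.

Round 1: Ashgrove=24 Elkhorn=7 Greywater=14 Hollowpine=9 Ironridge=11 Juniper=8 → close Ashgrove (overflow 10)
  24÷5 = 4 each, +1 to first 4
Round 2: Elkhorn=12 Greywater=19 Hollowpine=14 Ironridge=16 Juniper=12 → close Greywater (overflow 11)
  19÷4 = 4 each, +1 to first 3
Round 3: Elkhorn=17 Hollowpine=19 Ironridge=21 Juniper=16 → close Hollowpine (overflow 14)
  19÷3 = 6 each, +1 to first 1
Round 4: Elkhorn=24 Ironridge=27 Juniper=22 → close Ironridge (overflow 18)
  27÷2 = 13 each, +1 to first 1
Round 5: Elkhorn=38 Juniper=35 → close Elkhorn (overflow 29)
  38÷1 = 38 each, +1 to first 0

Closure order: Ashgrove, Greywater, Hollowpine, Ironridge, Elkhorn
Last habitat: Juniper with 73 animals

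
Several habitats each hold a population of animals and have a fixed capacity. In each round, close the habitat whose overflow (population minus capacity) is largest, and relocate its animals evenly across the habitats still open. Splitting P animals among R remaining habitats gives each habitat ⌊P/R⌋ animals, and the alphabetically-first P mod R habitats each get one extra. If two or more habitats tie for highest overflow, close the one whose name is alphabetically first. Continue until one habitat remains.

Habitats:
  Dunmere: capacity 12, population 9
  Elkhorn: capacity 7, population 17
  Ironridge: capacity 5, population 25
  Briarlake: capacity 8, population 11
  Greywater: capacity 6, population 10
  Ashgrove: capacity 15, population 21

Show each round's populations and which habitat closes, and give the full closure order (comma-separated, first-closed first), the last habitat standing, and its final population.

Closure order: Ironridge, Elkhorn, Ashgrove, Briarlake, Greywater
Last habitat: Dunmere with 93 animals

Round 1: Ashgrove=21 Briarlake=11 Dunmere=9 Elkhorn=17 Greywater=10 Ironridge=25 → close Ironridge (overflow 20)
  25÷5 = 5 each, +1 to first 0
Round 2: Ashgrove=26 Briarlake=16 Dunmere=14 Elkhorn=22 Greywater=15 → close Elkhorn (overflow 15)
  22÷4 = 5 each, +1 to first 2
Round 3: Ashgrove=32 Briarlake=22 Dunmere=19 Greywater=20 → close Ashgrove (overflow 17)
  32÷3 = 10 each, +1 to first 2
Round 4: Briarlake=33 Dunmere=30 Greywater=30 → close Briarlake (overflow 25)
  33÷2 = 16 each, +1 to first 1
Round 5: Dunmere=47 Greywater=46 → close Greywater (overflow 40)
  46÷1 = 46 each, +1 to first 0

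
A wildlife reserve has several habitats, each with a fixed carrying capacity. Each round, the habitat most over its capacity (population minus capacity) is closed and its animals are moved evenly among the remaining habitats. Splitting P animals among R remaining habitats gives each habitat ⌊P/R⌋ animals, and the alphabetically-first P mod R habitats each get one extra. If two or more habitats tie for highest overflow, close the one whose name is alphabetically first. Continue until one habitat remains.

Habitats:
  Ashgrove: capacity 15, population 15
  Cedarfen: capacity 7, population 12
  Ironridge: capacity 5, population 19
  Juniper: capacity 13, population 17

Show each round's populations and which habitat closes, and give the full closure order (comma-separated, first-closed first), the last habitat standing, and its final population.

Round 1: Ashgrove=15 Cedarfen=12 Ironridge=19 Juniper=17 → close Ironridge (overflow 14)
  19÷3 = 6 each, +1 to first 1
Round 2: Ashgrove=22 Cedarfen=18 Juniper=23 → close Cedarfen (overflow 11)
  18÷2 = 9 each, +1 to first 0
Round 3: Ashgrove=31 Juniper=32 → close Juniper (overflow 19)
  32÷1 = 32 each, +1 to first 0

Closure order: Ironridge, Cedarfen, Juniper
Last habitat: Ashgrove with 63 animals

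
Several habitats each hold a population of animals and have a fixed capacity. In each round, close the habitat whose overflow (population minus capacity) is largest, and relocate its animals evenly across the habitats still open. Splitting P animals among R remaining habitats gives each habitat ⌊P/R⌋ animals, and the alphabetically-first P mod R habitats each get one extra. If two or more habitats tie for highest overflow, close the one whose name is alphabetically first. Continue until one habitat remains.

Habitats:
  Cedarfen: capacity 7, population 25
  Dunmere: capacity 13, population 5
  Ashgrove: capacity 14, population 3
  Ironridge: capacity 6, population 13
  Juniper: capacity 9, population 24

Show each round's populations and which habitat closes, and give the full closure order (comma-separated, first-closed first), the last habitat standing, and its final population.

Closure order: Cedarfen, Juniper, Ironridge, Dunmere
Last habitat: Ashgrove with 70 animals

Round 1: Ashgrove=3 Cedarfen=25 Dunmere=5 Ironridge=13 Juniper=24 → close Cedarfen (overflow 18)
  25÷4 = 6 each, +1 to first 1
Round 2: Ashgrove=10 Dunmere=11 Ironridge=19 Juniper=30 → close Juniper (overflow 21)
  30÷3 = 10 each, +1 to first 0
Round 3: Ashgrove=20 Dunmere=21 Ironridge=29 → close Ironridge (overflow 23)
  29÷2 = 14 each, +1 to first 1
Round 4: Ashgrove=35 Dunmere=35 → close Dunmere (overflow 22)
  35÷1 = 35 each, +1 to first 0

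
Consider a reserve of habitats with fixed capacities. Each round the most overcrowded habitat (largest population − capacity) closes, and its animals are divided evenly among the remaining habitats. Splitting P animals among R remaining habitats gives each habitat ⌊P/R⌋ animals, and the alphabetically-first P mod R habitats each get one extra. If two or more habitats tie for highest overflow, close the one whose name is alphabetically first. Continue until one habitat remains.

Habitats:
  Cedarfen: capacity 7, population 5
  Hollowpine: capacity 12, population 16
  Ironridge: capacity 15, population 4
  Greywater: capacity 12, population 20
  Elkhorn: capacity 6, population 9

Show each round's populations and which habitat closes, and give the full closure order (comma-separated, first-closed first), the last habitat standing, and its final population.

Round 1: Cedarfen=5 Elkhorn=9 Greywater=20 Hollowpine=16 Ironridge=4 → close Greywater (overflow 8)
  20÷4 = 5 each, +1 to first 0
Round 2: Cedarfen=10 Elkhorn=14 Hollowpine=21 Ironridge=9 → close Hollowpine (overflow 9)
  21÷3 = 7 each, +1 to first 0
Round 3: Cedarfen=17 Elkhorn=21 Ironridge=16 → close Elkhorn (overflow 15)
  21÷2 = 10 each, +1 to first 1
Round 4: Cedarfen=28 Ironridge=26 → close Cedarfen (overflow 21)
  28÷1 = 28 each, +1 to first 0

Closure order: Greywater, Hollowpine, Elkhorn, Cedarfen
Last habitat: Ironridge with 54 animals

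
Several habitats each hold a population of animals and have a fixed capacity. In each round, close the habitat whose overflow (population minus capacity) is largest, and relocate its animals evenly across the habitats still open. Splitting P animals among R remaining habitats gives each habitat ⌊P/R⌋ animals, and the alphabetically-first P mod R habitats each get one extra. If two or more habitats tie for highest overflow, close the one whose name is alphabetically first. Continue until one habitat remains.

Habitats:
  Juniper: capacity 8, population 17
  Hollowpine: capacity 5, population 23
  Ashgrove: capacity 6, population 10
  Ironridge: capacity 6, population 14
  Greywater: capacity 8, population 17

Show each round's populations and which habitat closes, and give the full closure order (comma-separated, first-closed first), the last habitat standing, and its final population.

Closure order: Hollowpine, Greywater, Ironridge, Juniper
Last habitat: Ashgrove with 81 animals

Round 1: Ashgrove=10 Greywater=17 Hollowpine=23 Ironridge=14 Juniper=17 → close Hollowpine (overflow 18)
  23÷4 = 5 each, +1 to first 3
Round 2: Ashgrove=16 Greywater=23 Ironridge=20 Juniper=22 → close Greywater (overflow 15)
  23÷3 = 7 each, +1 to first 2
Round 3: Ashgrove=24 Ironridge=28 Juniper=29 → close Ironridge (overflow 22)
  28÷2 = 14 each, +1 to first 0
Round 4: Ashgrove=38 Juniper=43 → close Juniper (overflow 35)
  43÷1 = 43 each, +1 to first 0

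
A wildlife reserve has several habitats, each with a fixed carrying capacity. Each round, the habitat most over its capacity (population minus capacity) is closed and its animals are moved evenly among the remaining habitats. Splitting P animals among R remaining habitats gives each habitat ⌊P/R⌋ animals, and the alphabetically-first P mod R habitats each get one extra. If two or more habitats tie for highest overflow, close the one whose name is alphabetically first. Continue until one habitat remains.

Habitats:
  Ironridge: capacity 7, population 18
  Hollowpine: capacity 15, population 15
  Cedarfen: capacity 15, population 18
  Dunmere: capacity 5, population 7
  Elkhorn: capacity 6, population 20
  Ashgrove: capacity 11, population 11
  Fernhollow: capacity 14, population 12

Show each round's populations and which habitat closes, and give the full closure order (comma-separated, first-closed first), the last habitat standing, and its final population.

Closure order: Elkhorn, Ironridge, Cedarfen, Ashgrove, Dunmere, Hollowpine
Last habitat: Fernhollow with 101 animals

Round 1: Ashgrove=11 Cedarfen=18 Dunmere=7 Elkhorn=20 Fernhollow=12 Hollowpine=15 Ironridge=18 → close Elkhorn (overflow 14)
  20÷6 = 3 each, +1 to first 2
Round 2: Ashgrove=15 Cedarfen=22 Dunmere=10 Fernhollow=15 Hollowpine=18 Ironridge=21 → close Ironridge (overflow 14)
  21÷5 = 4 each, +1 to first 1
Round 3: Ashgrove=20 Cedarfen=26 Dunmere=14 Fernhollow=19 Hollowpine=22 → close Cedarfen (overflow 11)
  26÷4 = 6 each, +1 to first 2
Round 4: Ashgrove=27 Dunmere=21 Fernhollow=25 Hollowpine=28 → close Ashgrove (overflow 16)
  27÷3 = 9 each, +1 to first 0
Round 5: Dunmere=30 Fernhollow=34 Hollowpine=37 → close Dunmere (overflow 25)
  30÷2 = 15 each, +1 to first 0
Round 6: Fernhollow=49 Hollowpine=52 → close Hollowpine (overflow 37)
  52÷1 = 52 each, +1 to first 0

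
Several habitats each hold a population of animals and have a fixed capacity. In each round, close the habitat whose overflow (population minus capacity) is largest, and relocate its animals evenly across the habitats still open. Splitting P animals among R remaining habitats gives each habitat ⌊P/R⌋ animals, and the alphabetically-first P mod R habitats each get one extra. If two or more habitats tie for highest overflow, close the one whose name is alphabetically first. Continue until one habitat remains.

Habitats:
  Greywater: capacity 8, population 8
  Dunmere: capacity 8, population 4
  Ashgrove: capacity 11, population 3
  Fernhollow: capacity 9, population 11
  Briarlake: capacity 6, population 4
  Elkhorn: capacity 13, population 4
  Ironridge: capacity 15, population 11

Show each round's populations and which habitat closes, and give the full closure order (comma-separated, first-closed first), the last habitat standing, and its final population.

Round 1: Ashgrove=3 Briarlake=4 Dunmere=4 Elkhorn=4 Fernhollow=11 Greywater=8 Ironridge=11 → close Fernhollow (overflow 2)
  11÷6 = 1 each, +1 to first 5
Round 2: Ashgrove=5 Briarlake=6 Dunmere=6 Elkhorn=6 Greywater=10 Ironridge=12 → close Greywater (overflow 2)
  10÷5 = 2 each, +1 to first 0
Round 3: Ashgrove=7 Briarlake=8 Dunmere=8 Elkhorn=8 Ironridge=14 → close Briarlake (overflow 2)
  8÷4 = 2 each, +1 to first 0
Round 4: Ashgrove=9 Dunmere=10 Elkhorn=10 Ironridge=16 → close Dunmere (overflow 2)
  10÷3 = 3 each, +1 to first 1
Round 5: Ashgrove=13 Elkhorn=13 Ironridge=19 → close Ironridge (overflow 4)
  19÷2 = 9 each, +1 to first 1
Round 6: Ashgrove=23 Elkhorn=22 → close Ashgrove (overflow 12)
  23÷1 = 23 each, +1 to first 0

Closure order: Fernhollow, Greywater, Briarlake, Dunmere, Ironridge, Ashgrove
Last habitat: Elkhorn with 45 animals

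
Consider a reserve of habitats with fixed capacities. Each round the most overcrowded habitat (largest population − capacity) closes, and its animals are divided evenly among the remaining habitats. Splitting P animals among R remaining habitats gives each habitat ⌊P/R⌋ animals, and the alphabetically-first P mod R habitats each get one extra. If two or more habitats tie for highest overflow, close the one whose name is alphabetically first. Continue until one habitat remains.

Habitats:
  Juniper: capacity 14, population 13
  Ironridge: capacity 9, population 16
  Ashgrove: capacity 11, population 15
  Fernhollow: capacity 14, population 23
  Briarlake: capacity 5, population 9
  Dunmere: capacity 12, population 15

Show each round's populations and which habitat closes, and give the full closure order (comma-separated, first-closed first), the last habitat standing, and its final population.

Round 1: Ashgrove=15 Briarlake=9 Dunmere=15 Fernhollow=23 Ironridge=16 Juniper=13 → close Fernhollow (overflow 9)
  23÷5 = 4 each, +1 to first 3
Round 2: Ashgrove=20 Briarlake=14 Dunmere=20 Ironridge=20 Juniper=17 → close Ironridge (overflow 11)
  20÷4 = 5 each, +1 to first 0
Round 3: Ashgrove=25 Briarlake=19 Dunmere=25 Juniper=22 → close Ashgrove (overflow 14)
  25÷3 = 8 each, +1 to first 1
Round 4: Briarlake=28 Dunmere=33 Juniper=30 → close Briarlake (overflow 23)
  28÷2 = 14 each, +1 to first 0
Round 5: Dunmere=47 Juniper=44 → close Dunmere (overflow 35)
  47÷1 = 47 each, +1 to first 0

Closure order: Fernhollow, Ironridge, Ashgrove, Briarlake, Dunmere
Last habitat: Juniper with 91 animals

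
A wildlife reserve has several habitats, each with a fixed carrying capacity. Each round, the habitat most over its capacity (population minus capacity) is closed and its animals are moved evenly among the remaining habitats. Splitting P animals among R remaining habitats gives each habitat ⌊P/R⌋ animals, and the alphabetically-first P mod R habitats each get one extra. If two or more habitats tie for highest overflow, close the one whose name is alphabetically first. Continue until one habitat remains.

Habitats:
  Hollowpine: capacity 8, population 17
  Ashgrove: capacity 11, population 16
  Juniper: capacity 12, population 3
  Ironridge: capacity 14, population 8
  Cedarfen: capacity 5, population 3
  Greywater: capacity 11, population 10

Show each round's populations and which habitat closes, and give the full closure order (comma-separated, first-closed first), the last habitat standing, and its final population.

Round 1: Ashgrove=16 Cedarfen=3 Greywater=10 Hollowpine=17 Ironridge=8 Juniper=3 → close Hollowpine (overflow 9)
  17÷5 = 3 each, +1 to first 2
Round 2: Ashgrove=20 Cedarfen=7 Greywater=13 Ironridge=11 Juniper=6 → close Ashgrove (overflow 9)
  20÷4 = 5 each, +1 to first 0
Round 3: Cedarfen=12 Greywater=18 Ironridge=16 Juniper=11 → close Cedarfen (overflow 7)
  12÷3 = 4 each, +1 to first 0
Round 4: Greywater=22 Ironridge=20 Juniper=15 → close Greywater (overflow 11)
  22÷2 = 11 each, +1 to first 0
Round 5: Ironridge=31 Juniper=26 → close Ironridge (overflow 17)
  31÷1 = 31 each, +1 to first 0

Closure order: Hollowpine, Ashgrove, Cedarfen, Greywater, Ironridge
Last habitat: Juniper with 57 animals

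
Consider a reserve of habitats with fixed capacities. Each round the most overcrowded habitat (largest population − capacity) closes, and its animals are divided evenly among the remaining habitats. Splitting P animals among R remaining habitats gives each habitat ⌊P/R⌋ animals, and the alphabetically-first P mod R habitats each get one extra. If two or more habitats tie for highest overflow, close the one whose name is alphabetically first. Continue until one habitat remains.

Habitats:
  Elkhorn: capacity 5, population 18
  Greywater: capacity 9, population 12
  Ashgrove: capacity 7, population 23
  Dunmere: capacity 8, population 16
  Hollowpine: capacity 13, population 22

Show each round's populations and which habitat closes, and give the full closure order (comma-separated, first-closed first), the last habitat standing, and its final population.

Round 1: Ashgrove=23 Dunmere=16 Elkhorn=18 Greywater=12 Hollowpine=22 → close Ashgrove (overflow 16)
  23÷4 = 5 each, +1 to first 3
Round 2: Dunmere=22 Elkhorn=24 Greywater=18 Hollowpine=27 → close Elkhorn (overflow 19)
  24÷3 = 8 each, +1 to first 0
Round 3: Dunmere=30 Greywater=26 Hollowpine=35 → close Dunmere (overflow 22)
  30÷2 = 15 each, +1 to first 0
Round 4: Greywater=41 Hollowpine=50 → close Hollowpine (overflow 37)
  50÷1 = 50 each, +1 to first 0

Closure order: Ashgrove, Elkhorn, Dunmere, Hollowpine
Last habitat: Greywater with 91 animals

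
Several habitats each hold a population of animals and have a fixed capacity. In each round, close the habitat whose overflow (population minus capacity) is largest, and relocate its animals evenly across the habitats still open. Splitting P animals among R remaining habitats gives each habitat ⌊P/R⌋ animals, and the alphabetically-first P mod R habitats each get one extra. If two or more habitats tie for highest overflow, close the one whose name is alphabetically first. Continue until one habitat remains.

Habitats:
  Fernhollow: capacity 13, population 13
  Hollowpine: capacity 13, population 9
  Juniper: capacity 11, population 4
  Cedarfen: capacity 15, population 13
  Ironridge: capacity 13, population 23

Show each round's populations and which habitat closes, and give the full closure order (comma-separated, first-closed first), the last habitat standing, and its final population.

Closure order: Ironridge, Fernhollow, Cedarfen, Hollowpine
Last habitat: Juniper with 62 animals

Round 1: Cedarfen=13 Fernhollow=13 Hollowpine=9 Ironridge=23 Juniper=4 → close Ironridge (overflow 10)
  23÷4 = 5 each, +1 to first 3
Round 2: Cedarfen=19 Fernhollow=19 Hollowpine=15 Juniper=9 → close Fernhollow (overflow 6)
  19÷3 = 6 each, +1 to first 1
Round 3: Cedarfen=26 Hollowpine=21 Juniper=15 → close Cedarfen (overflow 11)
  26÷2 = 13 each, +1 to first 0
Round 4: Hollowpine=34 Juniper=28 → close Hollowpine (overflow 21)
  34÷1 = 34 each, +1 to first 0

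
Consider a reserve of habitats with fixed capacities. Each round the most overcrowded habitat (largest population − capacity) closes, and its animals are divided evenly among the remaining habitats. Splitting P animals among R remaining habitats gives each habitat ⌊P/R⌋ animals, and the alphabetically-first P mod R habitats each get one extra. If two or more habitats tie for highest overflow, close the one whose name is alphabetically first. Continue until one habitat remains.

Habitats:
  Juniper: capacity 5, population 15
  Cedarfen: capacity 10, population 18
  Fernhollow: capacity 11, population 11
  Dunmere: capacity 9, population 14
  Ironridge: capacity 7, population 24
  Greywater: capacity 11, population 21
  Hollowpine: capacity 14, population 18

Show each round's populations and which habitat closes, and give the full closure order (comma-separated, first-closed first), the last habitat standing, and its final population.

Closure order: Ironridge, Greywater, Juniper, Cedarfen, Dunmere, Hollowpine
Last habitat: Fernhollow with 121 animals

Round 1: Cedarfen=18 Dunmere=14 Fernhollow=11 Greywater=21 Hollowpine=18 Ironridge=24 Juniper=15 → close Ironridge (overflow 17)
  24÷6 = 4 each, +1 to first 0
Round 2: Cedarfen=22 Dunmere=18 Fernhollow=15 Greywater=25 Hollowpine=22 Juniper=19 → close Greywater (overflow 14)
  25÷5 = 5 each, +1 to first 0
Round 3: Cedarfen=27 Dunmere=23 Fernhollow=20 Hollowpine=27 Juniper=24 → close Juniper (overflow 19)
  24÷4 = 6 each, +1 to first 0
Round 4: Cedarfen=33 Dunmere=29 Fernhollow=26 Hollowpine=33 → close Cedarfen (overflow 23)
  33÷3 = 11 each, +1 to first 0
Round 5: Dunmere=40 Fernhollow=37 Hollowpine=44 → close Dunmere (overflow 31)
  40÷2 = 20 each, +1 to first 0
Round 6: Fernhollow=57 Hollowpine=64 → close Hollowpine (overflow 50)
  64÷1 = 64 each, +1 to first 0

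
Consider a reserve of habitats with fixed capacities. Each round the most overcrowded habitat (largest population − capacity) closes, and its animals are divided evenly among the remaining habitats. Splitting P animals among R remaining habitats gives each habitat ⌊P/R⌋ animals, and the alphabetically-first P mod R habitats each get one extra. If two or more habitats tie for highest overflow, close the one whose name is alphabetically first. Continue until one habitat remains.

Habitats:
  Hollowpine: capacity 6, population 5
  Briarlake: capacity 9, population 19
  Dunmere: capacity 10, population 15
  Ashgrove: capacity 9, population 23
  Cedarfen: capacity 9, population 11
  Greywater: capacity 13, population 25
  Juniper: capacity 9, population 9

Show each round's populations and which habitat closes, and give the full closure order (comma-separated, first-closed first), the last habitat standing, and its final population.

Round 1: Ashgrove=23 Briarlake=19 Cedarfen=11 Dunmere=15 Greywater=25 Hollowpine=5 Juniper=9 → close Ashgrove (overflow 14)
  23÷6 = 3 each, +1 to first 5
Round 2: Briarlake=23 Cedarfen=15 Dunmere=19 Greywater=29 Hollowpine=9 Juniper=12 → close Greywater (overflow 16)
  29÷5 = 5 each, +1 to first 4
Round 3: Briarlake=29 Cedarfen=21 Dunmere=25 Hollowpine=15 Juniper=17 → close Briarlake (overflow 20)
  29÷4 = 7 each, +1 to first 1
Round 4: Cedarfen=29 Dunmere=32 Hollowpine=22 Juniper=24 → close Dunmere (overflow 22)
  32÷3 = 10 each, +1 to first 2
Round 5: Cedarfen=40 Hollowpine=33 Juniper=34 → close Cedarfen (overflow 31)
  40÷2 = 20 each, +1 to first 0
Round 6: Hollowpine=53 Juniper=54 → close Hollowpine (overflow 47)
  53÷1 = 53 each, +1 to first 0

Closure order: Ashgrove, Greywater, Briarlake, Dunmere, Cedarfen, Hollowpine
Last habitat: Juniper with 107 animals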